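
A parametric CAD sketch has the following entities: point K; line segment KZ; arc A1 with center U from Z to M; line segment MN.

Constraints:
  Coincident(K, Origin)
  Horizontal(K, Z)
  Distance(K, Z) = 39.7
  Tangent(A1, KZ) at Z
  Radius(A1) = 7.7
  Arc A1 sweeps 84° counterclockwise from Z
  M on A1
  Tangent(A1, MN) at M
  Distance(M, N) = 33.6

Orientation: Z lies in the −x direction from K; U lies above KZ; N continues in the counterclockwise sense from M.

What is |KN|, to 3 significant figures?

49.4

K is at the origin; KZ is horizontal with |KZ| = 39.7 and Z on the −x side, so Z = (-39.7, 0.00). The tangent condition forces UZ to be normal to KZ, so U = Z + (0, 7.7) = (-39.7, 7.70). On A1, Z sits at bearing -90° from U; an 84° counterclockwise sweep puts M at bearing -6°, so M = U + 7.7·(cos -6°, sin -6°) = (-32.0, 6.90). Since A1 is tangent to MN there, UM ⟂ MN, so MN runs along (−sin -6°, cos -6°); with |MN| = 33.6, N = (-28.5, 40.3). Then |KN| = |N − K| = 49.4.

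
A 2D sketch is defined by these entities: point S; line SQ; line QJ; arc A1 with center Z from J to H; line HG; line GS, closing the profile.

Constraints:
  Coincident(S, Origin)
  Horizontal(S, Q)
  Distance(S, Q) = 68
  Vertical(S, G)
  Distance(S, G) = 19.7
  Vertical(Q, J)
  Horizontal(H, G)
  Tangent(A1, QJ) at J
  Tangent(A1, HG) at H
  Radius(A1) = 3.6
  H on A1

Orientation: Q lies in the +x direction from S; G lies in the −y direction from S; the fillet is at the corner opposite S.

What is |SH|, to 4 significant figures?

67.35

The virtual corner opposite S is at (68.00, -19.70). Tangency of A1 to QJ means the radius ZJ is perpendicular to QJ and since A1 is tangent to HG there, ZH ⟂ HG, with radius 3.6, so the center Z sits 3.6 in from both sides at Z = (64.40, -16.10). That places the tangent points at J = (68.00, -16.10) on QJ and H = (64.40, -19.70) on HG. Then |SH| = |H − S| = 67.35.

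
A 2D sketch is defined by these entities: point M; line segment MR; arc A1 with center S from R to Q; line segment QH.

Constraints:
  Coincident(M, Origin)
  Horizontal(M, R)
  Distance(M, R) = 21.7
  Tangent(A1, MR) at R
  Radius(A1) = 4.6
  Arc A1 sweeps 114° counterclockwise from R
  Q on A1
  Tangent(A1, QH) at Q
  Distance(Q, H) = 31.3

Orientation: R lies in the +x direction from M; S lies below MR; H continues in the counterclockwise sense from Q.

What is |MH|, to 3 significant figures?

46.3

M is at the origin; MR is horizontal with |MR| = 21.7 and R on the +x side, so R = (21.7, 0.00). The tangent condition forces SR to be normal to MR, so S = R + (0, -4.6) = (21.7, -4.60). On A1, R sits at bearing 90° from S; a 114° counterclockwise sweep puts Q at bearing 204°, so Q = S + 4.6·(cos 204°, sin 204°) = (17.5, -6.47). A1 meets QH tangentially, so SQ is at right angles to QH, so QH runs along (−sin 204°, cos 204°); with |QH| = 31.3, H = (30.2, -35.1). Then |MH| = |H − M| = 46.3.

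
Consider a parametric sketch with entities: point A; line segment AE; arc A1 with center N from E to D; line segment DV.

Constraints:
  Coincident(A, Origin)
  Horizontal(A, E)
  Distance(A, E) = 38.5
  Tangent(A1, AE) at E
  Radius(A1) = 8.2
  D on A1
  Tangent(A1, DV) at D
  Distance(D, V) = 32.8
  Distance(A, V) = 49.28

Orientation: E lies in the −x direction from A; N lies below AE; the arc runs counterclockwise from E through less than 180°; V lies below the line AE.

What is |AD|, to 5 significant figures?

47.163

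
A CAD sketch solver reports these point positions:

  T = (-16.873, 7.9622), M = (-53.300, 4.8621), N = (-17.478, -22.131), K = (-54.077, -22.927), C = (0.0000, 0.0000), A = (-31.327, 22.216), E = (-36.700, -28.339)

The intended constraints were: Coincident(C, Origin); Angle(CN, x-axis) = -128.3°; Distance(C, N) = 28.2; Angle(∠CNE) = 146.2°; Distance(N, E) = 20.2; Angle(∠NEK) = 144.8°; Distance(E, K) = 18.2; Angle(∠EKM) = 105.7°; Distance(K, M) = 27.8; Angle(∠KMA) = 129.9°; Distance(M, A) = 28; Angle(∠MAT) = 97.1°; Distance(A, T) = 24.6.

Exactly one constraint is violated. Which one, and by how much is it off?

Distance(A, T) = 24.6 — off by 4.30.

C = (0.00, 0.00) ✓; CN at -128.3° ✓; |CN| = 28.20 ✓; ∠CNE = 146.2° ✓; |NE| = 20.20 ✓; ∠NEK = 144.8° ✓; |EK| = 18.20 ✓; ∠EKM = 105.7° ✓; |KM| = 27.80 ✓; ∠KMA = 129.9° ✓; |MA| = 28.00 ✓; ∠MAT = 97.10° ✓; |AT| = 20.30 ✗.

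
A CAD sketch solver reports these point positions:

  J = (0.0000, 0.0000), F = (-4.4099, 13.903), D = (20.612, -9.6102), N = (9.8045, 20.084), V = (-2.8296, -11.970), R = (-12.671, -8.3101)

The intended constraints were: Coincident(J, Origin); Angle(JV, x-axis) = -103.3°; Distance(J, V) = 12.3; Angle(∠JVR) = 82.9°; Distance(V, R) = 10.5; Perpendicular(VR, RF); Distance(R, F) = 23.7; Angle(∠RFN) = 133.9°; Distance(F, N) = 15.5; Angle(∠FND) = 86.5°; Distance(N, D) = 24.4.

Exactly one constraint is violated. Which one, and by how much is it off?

Distance(N, D) = 24.4 — off by 7.20.

J = (0.00, 0.00) ✓; JV at -103.3° ✓; |JV| = 12.30 ✓; ∠JVR = 82.90° ✓; |VR| = 10.50 ✓; ∠(VR, RF) = 90.00° ✓; |RF| = 23.70 ✓; ∠RFN = 133.9° ✓; |FN| = 15.50 ✓; ∠FND = 86.50° ✓; |ND| = 31.60 ✗.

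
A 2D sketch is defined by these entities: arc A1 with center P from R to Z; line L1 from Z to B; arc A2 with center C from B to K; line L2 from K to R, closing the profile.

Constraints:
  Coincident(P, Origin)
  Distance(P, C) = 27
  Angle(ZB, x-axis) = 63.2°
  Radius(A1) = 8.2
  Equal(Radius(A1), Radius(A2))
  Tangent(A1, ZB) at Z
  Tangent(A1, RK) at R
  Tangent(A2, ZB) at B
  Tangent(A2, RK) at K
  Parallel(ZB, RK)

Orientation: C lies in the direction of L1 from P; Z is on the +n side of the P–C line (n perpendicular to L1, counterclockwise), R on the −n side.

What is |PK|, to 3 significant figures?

28.2

Tangency of A1 to both parallel lines with radius 8.2 puts Z and R at P ± 8.2·n: Z = (-7.32, 3.70), R = (7.32, -3.70). Equal radii place B and K the same way about C: B = C + 8.2·n = (4.85, 27.8), K = C − 8.2·n = (19.5, 20.4). Then |PK| = |K − P| = 28.2.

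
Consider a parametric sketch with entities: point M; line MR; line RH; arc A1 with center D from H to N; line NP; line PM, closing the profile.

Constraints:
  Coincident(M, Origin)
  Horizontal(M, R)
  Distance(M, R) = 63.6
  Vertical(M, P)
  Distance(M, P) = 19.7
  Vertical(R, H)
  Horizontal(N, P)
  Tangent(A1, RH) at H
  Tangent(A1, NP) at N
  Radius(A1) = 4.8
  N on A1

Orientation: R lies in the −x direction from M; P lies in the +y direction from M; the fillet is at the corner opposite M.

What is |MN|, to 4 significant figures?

62.01

M is at the origin; MR is horizontal with |MR| = 63.6 and R on the −x side, so R = (-63.60, 0.000). M and P share the same x with |MP| = 19.7 and P on the +y side, so P = (0.000, 19.70). The virtual corner opposite M is at (-63.60, 19.70). A1 meets RH tangentially, so DH is at right angles to RH and the tangent condition forces DN to be normal to NP, with radius 4.8, so the center D sits 4.8 in from both sides at D = (-58.80, 14.90). That places the tangent points at H = (-63.60, 14.90) on RH and N = (-58.80, 19.70) on NP. Then |MN| = |N − M| = 62.01.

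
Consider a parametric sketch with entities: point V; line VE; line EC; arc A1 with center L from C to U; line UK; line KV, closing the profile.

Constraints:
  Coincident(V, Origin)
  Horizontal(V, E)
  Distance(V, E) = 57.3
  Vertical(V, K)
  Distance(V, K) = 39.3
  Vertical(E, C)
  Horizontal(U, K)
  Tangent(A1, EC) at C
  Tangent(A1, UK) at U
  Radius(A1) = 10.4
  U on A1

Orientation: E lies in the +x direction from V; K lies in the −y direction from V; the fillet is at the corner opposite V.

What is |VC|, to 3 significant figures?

64.2

V is at the origin; VE is horizontal with |VE| = 57.3 and E on the +x side, so E = (57.3, 0.00). V and K share the same x with |VK| = 39.3 and K on the −y side, so K = (0.00, -39.3). The virtual corner opposite V is at (57.3, -39.3). Tangency of A1 to EC means the radius LC is perpendicular to EC and since A1 is tangent to UK there, LU ⟂ UK, with radius 10.4, so the center L sits 10.4 in from both sides at L = (46.9, -28.9). That places the tangent points at C = (57.3, -28.9) on EC and U = (46.9, -39.3) on UK. Then |VC| = |C − V| = 64.2.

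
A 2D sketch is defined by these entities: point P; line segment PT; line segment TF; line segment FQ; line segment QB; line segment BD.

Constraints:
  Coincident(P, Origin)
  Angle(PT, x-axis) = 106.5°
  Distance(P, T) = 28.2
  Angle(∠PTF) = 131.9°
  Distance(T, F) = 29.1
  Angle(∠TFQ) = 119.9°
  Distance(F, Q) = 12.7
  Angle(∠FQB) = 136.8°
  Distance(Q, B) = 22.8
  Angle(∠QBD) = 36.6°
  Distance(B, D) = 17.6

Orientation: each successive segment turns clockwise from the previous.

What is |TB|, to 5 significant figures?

44.870

P is at the origin; PT runs at 106.5° with length 28.2, so T = (-8.0092, 27.039). ∠PTF = 131.9° gives TF at 58.400° from the x-axis; with |TF| = 29.1, F = (7.2388, 51.824). ∠TFQ = 119.9° gives FQ at -1.7000° from the x-axis; with |FQ| = 12.7, Q = (19.933, 51.447). ∠FQB = 136.8° gives QB at -44.900° from the x-axis; with |QB| = 22.8, B = (36.083, 35.353). Then |TB| = |B − T| = 44.870.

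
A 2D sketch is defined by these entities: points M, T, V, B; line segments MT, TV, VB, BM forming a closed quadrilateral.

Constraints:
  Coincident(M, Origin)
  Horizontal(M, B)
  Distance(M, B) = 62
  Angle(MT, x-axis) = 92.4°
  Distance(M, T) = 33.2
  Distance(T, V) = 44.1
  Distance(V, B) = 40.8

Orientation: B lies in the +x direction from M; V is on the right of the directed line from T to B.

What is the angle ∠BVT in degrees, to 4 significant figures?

114.8°

Checks: |TV| = 44.10 ✓; |VB| = 40.80 ✓.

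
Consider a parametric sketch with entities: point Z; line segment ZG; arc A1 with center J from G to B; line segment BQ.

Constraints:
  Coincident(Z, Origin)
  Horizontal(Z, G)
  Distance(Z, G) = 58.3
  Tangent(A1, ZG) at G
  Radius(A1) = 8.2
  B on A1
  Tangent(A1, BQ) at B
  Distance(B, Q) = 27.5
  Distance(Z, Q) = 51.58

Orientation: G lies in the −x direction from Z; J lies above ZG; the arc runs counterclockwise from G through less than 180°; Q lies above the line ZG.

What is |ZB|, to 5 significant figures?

50.889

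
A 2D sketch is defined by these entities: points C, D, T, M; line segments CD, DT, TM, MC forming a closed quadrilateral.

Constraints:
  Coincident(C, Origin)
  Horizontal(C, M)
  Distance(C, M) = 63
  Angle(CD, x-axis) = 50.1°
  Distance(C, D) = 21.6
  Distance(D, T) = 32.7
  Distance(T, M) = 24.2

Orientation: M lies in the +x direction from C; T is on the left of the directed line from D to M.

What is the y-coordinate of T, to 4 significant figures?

17.73

Checks: |DT| = 32.70 ✓; |TM| = 24.20 ✓.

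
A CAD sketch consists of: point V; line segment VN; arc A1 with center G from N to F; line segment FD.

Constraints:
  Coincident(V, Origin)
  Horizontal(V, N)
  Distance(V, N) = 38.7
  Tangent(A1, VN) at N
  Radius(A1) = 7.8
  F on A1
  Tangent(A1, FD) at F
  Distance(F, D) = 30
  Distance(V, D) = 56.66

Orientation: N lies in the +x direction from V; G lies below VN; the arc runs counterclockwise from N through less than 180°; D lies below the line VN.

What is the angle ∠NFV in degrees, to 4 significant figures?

106.8°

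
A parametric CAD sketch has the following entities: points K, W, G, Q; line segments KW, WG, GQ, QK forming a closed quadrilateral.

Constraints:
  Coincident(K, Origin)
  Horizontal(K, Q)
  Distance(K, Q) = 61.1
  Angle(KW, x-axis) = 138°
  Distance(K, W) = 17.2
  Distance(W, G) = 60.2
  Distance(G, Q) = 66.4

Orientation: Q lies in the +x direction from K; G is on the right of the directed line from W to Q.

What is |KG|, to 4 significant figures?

45.13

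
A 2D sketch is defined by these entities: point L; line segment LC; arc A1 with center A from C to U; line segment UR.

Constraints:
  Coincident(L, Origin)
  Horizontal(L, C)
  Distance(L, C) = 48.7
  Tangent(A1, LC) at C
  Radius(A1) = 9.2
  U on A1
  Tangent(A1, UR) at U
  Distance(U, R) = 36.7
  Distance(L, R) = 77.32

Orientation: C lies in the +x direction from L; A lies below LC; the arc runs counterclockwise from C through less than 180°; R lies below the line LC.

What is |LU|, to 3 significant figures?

43.9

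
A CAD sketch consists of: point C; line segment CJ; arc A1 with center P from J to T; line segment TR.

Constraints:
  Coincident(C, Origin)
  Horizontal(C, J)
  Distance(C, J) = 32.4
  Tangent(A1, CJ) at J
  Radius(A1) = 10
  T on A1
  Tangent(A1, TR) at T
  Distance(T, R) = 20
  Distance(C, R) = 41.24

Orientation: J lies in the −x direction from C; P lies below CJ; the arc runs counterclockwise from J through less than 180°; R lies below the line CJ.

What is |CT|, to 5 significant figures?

43.199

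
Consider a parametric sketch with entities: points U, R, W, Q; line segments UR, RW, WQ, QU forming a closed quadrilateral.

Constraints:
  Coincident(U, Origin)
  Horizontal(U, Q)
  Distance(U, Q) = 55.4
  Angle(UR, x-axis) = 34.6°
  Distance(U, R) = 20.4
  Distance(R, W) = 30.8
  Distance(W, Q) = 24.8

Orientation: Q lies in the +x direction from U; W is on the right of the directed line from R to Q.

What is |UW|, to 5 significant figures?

37.169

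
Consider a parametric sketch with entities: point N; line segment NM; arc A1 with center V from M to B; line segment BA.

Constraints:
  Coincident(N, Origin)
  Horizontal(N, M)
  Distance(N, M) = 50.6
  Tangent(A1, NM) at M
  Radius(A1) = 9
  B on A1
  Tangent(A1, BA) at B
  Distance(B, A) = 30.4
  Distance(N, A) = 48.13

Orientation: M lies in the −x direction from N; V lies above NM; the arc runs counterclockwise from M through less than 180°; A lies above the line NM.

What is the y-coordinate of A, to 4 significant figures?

35.23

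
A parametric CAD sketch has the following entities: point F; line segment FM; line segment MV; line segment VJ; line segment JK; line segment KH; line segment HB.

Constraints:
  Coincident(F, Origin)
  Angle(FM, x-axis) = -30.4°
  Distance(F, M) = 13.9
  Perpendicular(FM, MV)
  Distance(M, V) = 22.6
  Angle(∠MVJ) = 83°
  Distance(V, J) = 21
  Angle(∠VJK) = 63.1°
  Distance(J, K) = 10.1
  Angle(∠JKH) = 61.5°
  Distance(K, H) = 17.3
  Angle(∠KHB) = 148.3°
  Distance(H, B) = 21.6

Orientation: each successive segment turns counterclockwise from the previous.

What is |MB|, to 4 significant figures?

49.31

F is at the origin; FM runs at -30.4° with length 13.9, so M = (11.99, -7.034). The perpendicularity gives MV at right angles to FM, so MV runs at 59.60°; with |MV| = 22.6, V = (23.43, 12.46). ∠MVJ = 83.0° gives VJ at 156.6° from the x-axis; with |VJ| = 21.0, J = (4.152, 20.80). ∠VJK = 63.1° gives JK at -86.50° from the x-axis; with |JK| = 10.1, K = (4.769, 10.72). ∠JKH = 61.5° gives KH at 32.00° from the x-axis; with |KH| = 17.3, H = (19.44, 19.89). ∠KHB = 148.3° gives HB at 63.70° from the x-axis; with |HB| = 21.6, B = (29.01, 39.25). Then |MB| = |B − M| = 49.31.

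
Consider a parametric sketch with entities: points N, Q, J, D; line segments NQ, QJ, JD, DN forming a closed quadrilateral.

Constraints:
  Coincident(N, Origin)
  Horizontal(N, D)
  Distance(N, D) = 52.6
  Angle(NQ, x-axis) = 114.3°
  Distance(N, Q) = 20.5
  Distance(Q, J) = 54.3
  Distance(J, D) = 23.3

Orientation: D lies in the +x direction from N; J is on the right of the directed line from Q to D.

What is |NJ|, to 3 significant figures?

37.4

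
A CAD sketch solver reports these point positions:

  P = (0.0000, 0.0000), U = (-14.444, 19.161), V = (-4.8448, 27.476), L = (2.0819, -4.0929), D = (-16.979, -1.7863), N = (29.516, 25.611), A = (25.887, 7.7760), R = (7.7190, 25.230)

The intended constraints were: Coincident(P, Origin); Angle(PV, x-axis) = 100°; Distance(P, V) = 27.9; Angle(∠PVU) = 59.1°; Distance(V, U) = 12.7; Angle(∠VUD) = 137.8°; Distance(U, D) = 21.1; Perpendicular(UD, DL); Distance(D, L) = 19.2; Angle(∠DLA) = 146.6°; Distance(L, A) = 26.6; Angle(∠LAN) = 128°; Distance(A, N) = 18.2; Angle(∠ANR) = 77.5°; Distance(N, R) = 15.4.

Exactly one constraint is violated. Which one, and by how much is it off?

Distance(N, R) = 15.4 — off by 6.40.

P = (0.00, 0.00) ✓; PV at 100.0° ✓; |PV| = 27.90 ✓; ∠PVU = 59.10° ✓; |VU| = 12.70 ✓; ∠VUD = 137.8° ✓; |UD| = 21.10 ✓; ∠(UD, DL) = 90.00° ✓; |DL| = 19.20 ✓; ∠DLA = 146.6° ✓; |LA| = 26.60 ✓; ∠LAN = 128.0° ✓; |AN| = 18.20 ✓; ∠ANR = 77.50° ✓; |NR| = 21.80 ✗.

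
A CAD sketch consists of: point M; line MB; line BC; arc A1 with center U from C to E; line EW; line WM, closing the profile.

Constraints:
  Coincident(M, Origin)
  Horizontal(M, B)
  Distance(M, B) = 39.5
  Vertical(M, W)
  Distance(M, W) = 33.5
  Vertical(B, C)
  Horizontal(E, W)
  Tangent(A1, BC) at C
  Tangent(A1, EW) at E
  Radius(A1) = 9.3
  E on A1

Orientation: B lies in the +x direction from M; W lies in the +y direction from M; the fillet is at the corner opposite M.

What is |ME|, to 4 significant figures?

45.10

M is at the origin; MB is horizontal with |MB| = 39.5 and B on the +x side, so B = (39.50, 0.000). MW is vertical with |MW| = 33.5 and W on the +y side, so W = (0.000, 33.50). The virtual corner opposite M is at (39.50, 33.50). A1 meets BC tangentially, so UC is at right angles to BC and tangency of A1 to EW means the radius UE is perpendicular to EW, with radius 9.3, so the center U sits 9.3 in from both sides at U = (30.20, 24.20). That places the tangent points at C = (39.50, 24.20) on BC and E = (30.20, 33.50) on EW. Then |ME| = |E − M| = 45.10.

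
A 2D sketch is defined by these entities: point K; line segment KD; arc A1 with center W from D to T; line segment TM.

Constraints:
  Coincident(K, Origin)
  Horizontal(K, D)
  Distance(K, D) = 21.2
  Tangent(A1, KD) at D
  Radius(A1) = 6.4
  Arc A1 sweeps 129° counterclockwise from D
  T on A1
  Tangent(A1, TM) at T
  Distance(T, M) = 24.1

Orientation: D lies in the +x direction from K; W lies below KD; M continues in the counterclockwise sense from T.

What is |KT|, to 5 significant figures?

19.288

K is at the origin; K and D share the same y with |KD| = 21.2 and D on the +x side, so D = (21.200, 0.0000). Since A1 is tangent to KD there, WD ⟂ KD, so W = D + (0, -6.4) = (21.200, -6.4000). On A1, D sits at bearing 90° from W; a 129° counterclockwise sweep puts T at bearing 219°, so T = W + 6.4·(cos 219°, sin 219°) = (16.226, -10.428). Then |KT| = |T − K| = 19.288.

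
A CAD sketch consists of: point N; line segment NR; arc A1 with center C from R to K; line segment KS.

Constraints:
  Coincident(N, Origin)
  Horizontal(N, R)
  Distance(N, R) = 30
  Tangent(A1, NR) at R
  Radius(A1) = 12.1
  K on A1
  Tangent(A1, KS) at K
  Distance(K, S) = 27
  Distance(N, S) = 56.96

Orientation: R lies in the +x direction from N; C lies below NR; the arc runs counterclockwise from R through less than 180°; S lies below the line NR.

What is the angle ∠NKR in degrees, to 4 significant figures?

68.13°

Checks: |CK| = 12.10 ✓; ∠(CK, KS) = 90.00° ✓; |KS| = 27.00 ✓; |NS| = 56.96 ✓.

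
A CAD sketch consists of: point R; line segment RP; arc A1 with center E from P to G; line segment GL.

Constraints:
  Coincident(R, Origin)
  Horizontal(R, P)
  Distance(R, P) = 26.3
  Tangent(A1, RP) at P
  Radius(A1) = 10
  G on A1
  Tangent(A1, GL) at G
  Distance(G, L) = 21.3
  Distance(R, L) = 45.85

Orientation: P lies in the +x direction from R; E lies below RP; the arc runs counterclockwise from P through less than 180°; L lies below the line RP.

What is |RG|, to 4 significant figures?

24.71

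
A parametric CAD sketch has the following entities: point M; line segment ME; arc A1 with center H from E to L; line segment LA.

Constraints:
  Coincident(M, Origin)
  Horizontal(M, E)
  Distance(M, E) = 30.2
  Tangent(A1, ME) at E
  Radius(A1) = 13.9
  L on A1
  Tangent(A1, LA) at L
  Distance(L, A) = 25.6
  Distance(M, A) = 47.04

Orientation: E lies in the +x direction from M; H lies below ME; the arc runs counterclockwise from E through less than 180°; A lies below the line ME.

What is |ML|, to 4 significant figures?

23.51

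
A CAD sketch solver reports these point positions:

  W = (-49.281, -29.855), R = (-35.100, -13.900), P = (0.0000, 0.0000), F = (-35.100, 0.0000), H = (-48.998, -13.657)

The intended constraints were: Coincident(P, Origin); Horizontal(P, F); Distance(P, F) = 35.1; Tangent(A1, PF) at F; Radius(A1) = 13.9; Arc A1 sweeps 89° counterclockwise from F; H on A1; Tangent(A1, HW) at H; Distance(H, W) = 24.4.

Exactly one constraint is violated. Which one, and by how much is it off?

Distance(H, W) = 24.4 — off by 8.20.

P = (0.00, 0.00) ✓; P.y = 0.00, F.y = 0.00 ✓; |PF| = 35.10 ✓; ∠(RF, FP) = 90.00° ✓; |RF| = 13.90 ✓; bearing(R→H) − bearing(R→F) = 89.00° ✓; |RH| = 13.90 ✓; ∠(RH, HW) = 90.00° ✓; |HW| = 16.20 ✗.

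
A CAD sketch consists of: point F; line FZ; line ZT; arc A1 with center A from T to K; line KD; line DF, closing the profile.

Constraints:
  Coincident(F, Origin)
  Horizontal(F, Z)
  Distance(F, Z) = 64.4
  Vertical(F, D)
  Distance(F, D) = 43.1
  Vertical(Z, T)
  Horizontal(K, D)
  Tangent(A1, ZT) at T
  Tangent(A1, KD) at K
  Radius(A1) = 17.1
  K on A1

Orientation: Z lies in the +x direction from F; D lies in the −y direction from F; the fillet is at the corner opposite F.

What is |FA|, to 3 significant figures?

54.0

F and D share the same x with |FD| = 43.1 and D on the −y side, so D = (0.00, -43.1). The virtual corner opposite F is at (64.4, -43.1). Since A1 is tangent to ZT there, AT ⟂ ZT and the tangent condition forces AK to be normal to KD, with radius 17.1, so the center A sits 17.1 in from both sides at A = (47.3, -26.0). Then |FA| = |A − F| = 54.0.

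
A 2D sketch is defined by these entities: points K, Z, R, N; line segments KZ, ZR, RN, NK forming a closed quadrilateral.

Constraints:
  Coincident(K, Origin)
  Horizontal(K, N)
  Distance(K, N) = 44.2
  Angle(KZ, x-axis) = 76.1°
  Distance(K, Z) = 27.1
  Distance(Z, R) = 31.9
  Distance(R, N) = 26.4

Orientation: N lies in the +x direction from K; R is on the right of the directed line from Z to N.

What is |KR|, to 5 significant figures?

18.351

Checks: |ZR| = 31.90 ✓; |RN| = 26.40 ✓.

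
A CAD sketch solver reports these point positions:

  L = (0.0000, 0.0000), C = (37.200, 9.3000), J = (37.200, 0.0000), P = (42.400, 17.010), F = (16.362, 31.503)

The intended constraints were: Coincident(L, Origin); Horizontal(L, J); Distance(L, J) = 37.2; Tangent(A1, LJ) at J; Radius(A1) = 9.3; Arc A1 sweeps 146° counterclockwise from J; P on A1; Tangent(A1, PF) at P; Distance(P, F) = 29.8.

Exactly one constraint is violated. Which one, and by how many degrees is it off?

Tangent(A1, PF) at P — off by 4.90°.

L = (0.00, 0.00) ✓; L.y = 0.00, J.y = 0.00 ✓; |LJ| = 37.20 ✓; ∠(CJ, JL) = 90.00° ✓; |CJ| = 9.300 ✓; bearing(C→P) − bearing(C→J) = 146.0° ✓; |CP| = 9.300 ✓; ∠(CP, PF) = 85.10° ✗; |PF| = 29.80 ✓.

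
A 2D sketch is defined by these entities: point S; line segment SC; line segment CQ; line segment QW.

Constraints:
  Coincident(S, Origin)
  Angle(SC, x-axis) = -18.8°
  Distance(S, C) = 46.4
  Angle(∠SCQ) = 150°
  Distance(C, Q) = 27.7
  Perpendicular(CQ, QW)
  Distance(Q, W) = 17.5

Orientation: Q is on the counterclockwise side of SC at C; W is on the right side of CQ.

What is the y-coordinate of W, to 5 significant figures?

-26.740

∠SCQ = 150.0°, so CQ runs at -18.8° + (180° − 150.0°) = 11.200° from the x-axis; with |CQ| = 27.7, Q = C + 27.7·(cos 11.200°, sin 11.200°) = (71.097, -9.5728). The perpendicularity gives QW at right angles to CQ; with |QW| = 17.5 on the right of CQ, W = Q + 17.5·(0.19423, -0.98096) = (74.496, -26.740). So W.y = -26.740.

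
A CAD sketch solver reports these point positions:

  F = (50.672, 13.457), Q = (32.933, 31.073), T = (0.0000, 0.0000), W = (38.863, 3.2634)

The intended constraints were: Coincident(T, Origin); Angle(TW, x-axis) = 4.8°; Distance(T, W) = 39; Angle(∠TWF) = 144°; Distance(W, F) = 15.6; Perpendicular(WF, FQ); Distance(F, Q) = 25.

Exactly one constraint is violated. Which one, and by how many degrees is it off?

Perpendicular(WF, FQ) — off by 4.40°.

T = (0.00, 0.00) ✓; TW at 4.800° ✓; |TW| = 39.00 ✓; ∠TWF = 144.0° ✓; |WF| = 15.60 ✓; ∠(WF, FQ) = 94.40° ✗; |FQ| = 25.00 ✓.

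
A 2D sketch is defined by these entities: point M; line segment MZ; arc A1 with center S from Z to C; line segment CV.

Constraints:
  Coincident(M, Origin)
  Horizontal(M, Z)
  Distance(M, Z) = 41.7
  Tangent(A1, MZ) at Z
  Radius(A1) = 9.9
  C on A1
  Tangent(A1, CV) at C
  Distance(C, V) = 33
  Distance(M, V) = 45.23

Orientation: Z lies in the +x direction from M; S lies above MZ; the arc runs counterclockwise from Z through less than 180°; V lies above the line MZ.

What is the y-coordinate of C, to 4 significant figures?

17.42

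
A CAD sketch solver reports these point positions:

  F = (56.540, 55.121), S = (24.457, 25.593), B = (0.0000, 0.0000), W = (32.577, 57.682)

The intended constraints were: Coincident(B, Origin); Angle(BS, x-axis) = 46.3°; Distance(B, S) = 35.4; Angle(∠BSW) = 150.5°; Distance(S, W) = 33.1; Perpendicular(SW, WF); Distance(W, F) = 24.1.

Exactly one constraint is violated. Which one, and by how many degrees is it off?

Perpendicular(SW, WF) — off by 8.10°.

B = (0.00, 0.00) ✓; BS at 46.30° ✓; |BS| = 35.40 ✓; ∠BSW = 150.5° ✓; |SW| = 33.10 ✓; ∠(SW, WF) = 81.90° ✗; |WF| = 24.10 ✓.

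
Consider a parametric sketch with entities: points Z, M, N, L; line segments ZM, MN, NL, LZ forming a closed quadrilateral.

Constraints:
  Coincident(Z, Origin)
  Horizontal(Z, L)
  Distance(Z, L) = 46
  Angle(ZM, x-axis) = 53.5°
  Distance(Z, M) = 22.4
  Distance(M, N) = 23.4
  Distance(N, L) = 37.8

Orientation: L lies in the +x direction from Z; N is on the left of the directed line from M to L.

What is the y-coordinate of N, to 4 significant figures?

34.30

Z is at the origin; ZL is horizontal with |ZL| = 46.0 and L in +x, so L = (46.0, 0). ZM runs at 53.5° with |ZM| = 22.4, so M = (13.32, 18.01). N is determined by |MN| = 23.4 and |NL| = 37.8 together: it lies at the intersection of circle(M, 23.4) and circle(L, 37.8). With |ML| = 37.31, the foot of the radical line on ML is 6.844 from M and the perpendicular offset is √(23.4² − 6.844²) = 22.38. Taking the left-of-ML solution: N = (30.12, 34.30).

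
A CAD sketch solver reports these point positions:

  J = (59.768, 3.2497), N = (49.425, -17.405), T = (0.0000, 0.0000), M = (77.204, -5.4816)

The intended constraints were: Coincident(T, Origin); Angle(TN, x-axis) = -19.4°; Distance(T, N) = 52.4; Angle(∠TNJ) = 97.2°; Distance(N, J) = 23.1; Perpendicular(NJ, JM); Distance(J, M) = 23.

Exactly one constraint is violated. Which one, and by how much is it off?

Distance(J, M) = 23 — off by 3.50.

T = (0.00, 0.00) ✓; TN at -19.40° ✓; |TN| = 52.40 ✓; ∠TNJ = 97.20° ✓; |NJ| = 23.10 ✓; ∠(NJ, JM) = 90.00° ✓; |JM| = 19.50 ✗.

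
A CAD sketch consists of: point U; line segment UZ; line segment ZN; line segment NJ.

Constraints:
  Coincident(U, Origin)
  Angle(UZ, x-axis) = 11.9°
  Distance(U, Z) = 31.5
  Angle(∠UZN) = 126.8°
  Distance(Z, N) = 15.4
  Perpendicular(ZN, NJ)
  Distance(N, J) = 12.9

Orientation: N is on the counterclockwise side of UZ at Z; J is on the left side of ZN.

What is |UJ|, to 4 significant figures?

36.42

U is at the origin; UZ runs at 11.9° with length 31.5, so Z = 31.5·(cos 11.9°, sin 11.9°) = (30.82, 6.495). ∠UZN = 126.8°, so ZN runs at 11.9° + (180° − 126.8°) = 65.10° from the x-axis; with |ZN| = 15.4, N = Z + 15.4·(cos 65.10°, sin 65.10°) = (37.31, 20.46). The perpendicularity gives NJ at right angles to ZN; with |NJ| = 12.9 on the left of ZN, J = N + 12.9·(-0.9070, 0.4210) = (25.61, 25.90). Then |UJ| = |J − U| = 36.42.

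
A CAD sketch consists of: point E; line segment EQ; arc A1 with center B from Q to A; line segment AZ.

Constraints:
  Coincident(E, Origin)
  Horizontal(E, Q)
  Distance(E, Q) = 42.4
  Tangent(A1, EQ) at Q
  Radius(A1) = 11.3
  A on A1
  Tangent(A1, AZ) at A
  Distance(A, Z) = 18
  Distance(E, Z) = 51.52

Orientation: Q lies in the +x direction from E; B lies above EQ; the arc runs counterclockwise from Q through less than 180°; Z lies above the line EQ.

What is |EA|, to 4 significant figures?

54.42

Checks: ∠(BQ, QE) = 90.00° ✓; |BQ| = 11.30 ✓; |BA| = 11.30 ✓; ∠(BA, AZ) = 90.00° ✓; |AZ| = 18.00 ✓; |EZ| = 51.52 ✓.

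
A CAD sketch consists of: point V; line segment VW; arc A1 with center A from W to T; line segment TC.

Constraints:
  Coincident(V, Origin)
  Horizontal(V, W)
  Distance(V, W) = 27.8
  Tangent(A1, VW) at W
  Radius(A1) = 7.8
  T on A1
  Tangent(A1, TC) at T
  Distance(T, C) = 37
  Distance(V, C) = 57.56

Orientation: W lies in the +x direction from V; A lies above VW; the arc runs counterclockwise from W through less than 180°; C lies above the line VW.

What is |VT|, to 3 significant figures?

36.4

Checks: V = (0.00, 0.00) ✓; ∠(AW, WV) = 90.00° ✓; |AT| = 7.800 ✓; ∠(AT, TC) = 90.00° ✓; |TC| = 37.00 ✓; |VC| = 57.56 ✓.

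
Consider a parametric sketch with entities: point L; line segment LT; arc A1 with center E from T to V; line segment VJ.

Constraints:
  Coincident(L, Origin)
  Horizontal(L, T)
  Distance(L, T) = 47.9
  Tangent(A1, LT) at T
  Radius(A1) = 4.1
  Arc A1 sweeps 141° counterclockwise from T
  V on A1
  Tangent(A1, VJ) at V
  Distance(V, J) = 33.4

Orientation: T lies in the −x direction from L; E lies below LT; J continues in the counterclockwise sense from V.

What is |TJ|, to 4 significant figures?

36.71

L is at the origin; L and T share the same y with |LT| = 47.9 and T on the −x side, so T = (-47.90, 0.000). Tangency of A1 to LT means the radius ET is perpendicular to LT, so E = T + (0, -4.1) = (-47.90, -4.100). On A1, T sits at bearing 90° from E; a 141° counterclockwise sweep puts V at bearing 231°, so V = E + 4.1·(cos 231°, sin 231°) = (-50.48, -7.286). A1 meets VJ tangentially, so EV is at right angles to VJ, so VJ runs along (−sin 231°, cos 231°); with |VJ| = 33.4, J = (-24.52, -28.31). Then |TJ| = |J − T| = 36.71.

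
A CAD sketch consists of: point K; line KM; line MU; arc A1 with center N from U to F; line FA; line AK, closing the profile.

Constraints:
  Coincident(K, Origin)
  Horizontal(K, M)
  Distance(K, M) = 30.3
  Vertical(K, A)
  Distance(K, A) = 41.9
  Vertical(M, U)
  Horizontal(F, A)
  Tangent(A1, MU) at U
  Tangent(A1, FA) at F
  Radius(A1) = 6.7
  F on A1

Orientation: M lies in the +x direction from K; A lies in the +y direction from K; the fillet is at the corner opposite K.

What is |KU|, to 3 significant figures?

46.4

The virtual corner opposite K is at (30.3, 41.9). A1 meets MU tangentially, so NU is at right angles to MU and since A1 is tangent to FA there, NF ⟂ FA, with radius 6.7, so the center N sits 6.7 in from both sides at N = (23.6, 35.2). That places the tangent points at U = (30.3, 35.2) on MU and F = (23.6, 41.9) on FA. Then |KU| = |U − K| = 46.4.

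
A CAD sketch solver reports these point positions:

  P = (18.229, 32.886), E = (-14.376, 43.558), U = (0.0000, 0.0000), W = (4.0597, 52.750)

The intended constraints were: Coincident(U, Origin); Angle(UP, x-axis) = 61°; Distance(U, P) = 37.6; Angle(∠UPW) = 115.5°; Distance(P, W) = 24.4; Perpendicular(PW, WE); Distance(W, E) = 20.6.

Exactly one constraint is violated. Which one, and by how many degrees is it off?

Perpendicular(PW, WE) — off by 9.00°.

U = (0.00, 0.00) ✓; UP at 61.00° ✓; |UP| = 37.60 ✓; ∠UPW = 115.5° ✓; |PW| = 24.40 ✓; ∠(PW, WE) = 81.00° ✗; |WE| = 20.60 ✓.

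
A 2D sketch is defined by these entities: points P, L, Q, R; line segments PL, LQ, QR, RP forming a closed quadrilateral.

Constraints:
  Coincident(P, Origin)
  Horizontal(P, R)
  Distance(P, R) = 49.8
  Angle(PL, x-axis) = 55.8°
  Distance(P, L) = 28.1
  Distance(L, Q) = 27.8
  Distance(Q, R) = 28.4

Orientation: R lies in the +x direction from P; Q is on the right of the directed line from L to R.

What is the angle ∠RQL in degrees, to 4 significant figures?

94.25°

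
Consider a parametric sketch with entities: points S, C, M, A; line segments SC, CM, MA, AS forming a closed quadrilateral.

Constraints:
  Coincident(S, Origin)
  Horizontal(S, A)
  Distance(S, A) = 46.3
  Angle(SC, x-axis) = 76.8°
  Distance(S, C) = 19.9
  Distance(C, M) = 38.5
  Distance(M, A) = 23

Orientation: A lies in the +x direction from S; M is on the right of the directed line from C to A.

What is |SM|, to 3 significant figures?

29.3

Checks: |CM| = 38.50 ✓; |MA| = 23.00 ✓.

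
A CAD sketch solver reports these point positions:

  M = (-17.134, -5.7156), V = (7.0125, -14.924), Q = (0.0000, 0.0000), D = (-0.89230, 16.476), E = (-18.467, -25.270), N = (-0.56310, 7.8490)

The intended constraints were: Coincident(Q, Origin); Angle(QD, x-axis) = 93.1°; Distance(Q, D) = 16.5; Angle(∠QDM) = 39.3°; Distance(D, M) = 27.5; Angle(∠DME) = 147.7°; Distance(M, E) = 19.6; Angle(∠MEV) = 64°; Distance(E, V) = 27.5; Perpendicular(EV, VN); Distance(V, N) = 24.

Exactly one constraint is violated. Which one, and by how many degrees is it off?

Perpendicular(EV, VN) — off by 3.70°.

Q = (0.00, 0.00) ✓; QD at 93.10° ✓; |QD| = 16.50 ✓; ∠QDM = 39.30° ✓; |DM| = 27.50 ✓; ∠DME = 147.7° ✓; |ME| = 19.60 ✓; ∠MEV = 64.00° ✓; |EV| = 27.50 ✓; ∠(EV, VN) = 86.30° ✗; |VN| = 24.00 ✓.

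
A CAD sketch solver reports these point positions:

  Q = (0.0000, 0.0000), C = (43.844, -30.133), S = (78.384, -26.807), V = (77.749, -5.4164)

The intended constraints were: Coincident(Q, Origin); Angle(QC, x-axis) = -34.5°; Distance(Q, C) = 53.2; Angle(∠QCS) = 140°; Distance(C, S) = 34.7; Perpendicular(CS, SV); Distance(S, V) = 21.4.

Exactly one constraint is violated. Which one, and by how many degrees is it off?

Perpendicular(CS, SV) — off by 3.80°.

Q = (0.00, 0.00) ✓; QC at -34.50° ✓; |QC| = 53.20 ✓; ∠QCS = 140.0° ✓; |CS| = 34.70 ✓; ∠(CS, SV) = 86.20° ✗; |SV| = 21.40 ✓.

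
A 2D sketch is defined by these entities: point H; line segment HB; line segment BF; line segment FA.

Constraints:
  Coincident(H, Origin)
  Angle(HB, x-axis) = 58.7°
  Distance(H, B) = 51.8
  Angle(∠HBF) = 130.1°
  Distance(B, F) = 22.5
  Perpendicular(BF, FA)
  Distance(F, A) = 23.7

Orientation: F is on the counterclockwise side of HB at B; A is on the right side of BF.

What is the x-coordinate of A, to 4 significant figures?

42.20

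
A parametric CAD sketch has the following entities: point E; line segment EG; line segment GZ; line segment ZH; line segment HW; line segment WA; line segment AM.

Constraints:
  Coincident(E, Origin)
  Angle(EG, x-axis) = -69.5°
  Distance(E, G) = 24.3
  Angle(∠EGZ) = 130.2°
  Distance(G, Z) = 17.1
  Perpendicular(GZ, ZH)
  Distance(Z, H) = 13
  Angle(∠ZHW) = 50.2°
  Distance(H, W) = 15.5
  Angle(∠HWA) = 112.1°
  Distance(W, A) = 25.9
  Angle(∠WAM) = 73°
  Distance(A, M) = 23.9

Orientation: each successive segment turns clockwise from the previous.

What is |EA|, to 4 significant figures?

49.39

E is at the origin; EG runs at -69.5° with length 24.3, so G = (8.510, -22.76). ∠EGZ = 130.2° gives GZ at -119.3° from the x-axis; with |GZ| = 17.1, Z = (0.1416, -37.67). GZ ⟂ ZH, so ZH runs at 150.7°; with |ZH| = 13.0, H = (-11.20, -31.31). ∠ZHW = 50.2° gives HW at 20.90° from the x-axis; with |HW| = 15.5, W = (3.285, -25.78). ∠HWA = 112.1° gives WA at -47.00° from the x-axis; with |WA| = 25.9, A = (20.95, -44.72). Then |EA| = |A − E| = 49.39.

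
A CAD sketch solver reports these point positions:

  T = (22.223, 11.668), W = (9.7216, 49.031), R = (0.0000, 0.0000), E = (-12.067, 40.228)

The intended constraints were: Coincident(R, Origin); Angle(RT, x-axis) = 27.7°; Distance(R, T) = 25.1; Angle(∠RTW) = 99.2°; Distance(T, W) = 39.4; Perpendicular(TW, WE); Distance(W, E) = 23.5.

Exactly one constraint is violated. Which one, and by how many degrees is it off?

Perpendicular(TW, WE) — off by 3.50°.

R = (0.00, 0.00) ✓; RT at 27.70° ✓; |RT| = 25.10 ✓; ∠RTW = 99.20° ✓; |TW| = 39.40 ✓; ∠(TW, WE) = 93.50° ✗; |WE| = 23.50 ✓.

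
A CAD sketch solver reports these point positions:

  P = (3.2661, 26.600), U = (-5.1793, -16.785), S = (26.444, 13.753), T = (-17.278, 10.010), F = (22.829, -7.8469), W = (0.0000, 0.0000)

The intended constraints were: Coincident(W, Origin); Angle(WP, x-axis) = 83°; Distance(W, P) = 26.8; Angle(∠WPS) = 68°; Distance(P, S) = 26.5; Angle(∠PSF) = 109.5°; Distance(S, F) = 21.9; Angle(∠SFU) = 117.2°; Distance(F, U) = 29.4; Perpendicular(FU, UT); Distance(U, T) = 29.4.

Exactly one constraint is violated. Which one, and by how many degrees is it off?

Perpendicular(FU, UT) — off by 6.60°.

W = (0.00, 0.00) ✓; WP at 83.00° ✓; |WP| = 26.80 ✓; ∠WPS = 68.00° ✓; |PS| = 26.50 ✓; ∠PSF = 109.5° ✓; |SF| = 21.90 ✓; ∠SFU = 117.2° ✓; |FU| = 29.40 ✓; ∠(FU, UT) = 83.40° ✗; |UT| = 29.40 ✓.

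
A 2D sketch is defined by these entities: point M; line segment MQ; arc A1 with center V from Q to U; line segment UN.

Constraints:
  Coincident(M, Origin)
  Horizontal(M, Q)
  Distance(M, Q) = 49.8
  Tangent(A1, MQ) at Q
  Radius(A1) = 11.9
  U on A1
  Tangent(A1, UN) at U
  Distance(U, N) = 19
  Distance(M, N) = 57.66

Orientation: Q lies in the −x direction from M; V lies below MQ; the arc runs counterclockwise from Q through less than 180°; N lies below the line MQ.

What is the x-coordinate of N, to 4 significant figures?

-46.51

Checks: |VU| = 11.90 ✓; ∠(VU, UN) = 90.00° ✓; |UN| = 19.00 ✓; |MN| = 57.66 ✓.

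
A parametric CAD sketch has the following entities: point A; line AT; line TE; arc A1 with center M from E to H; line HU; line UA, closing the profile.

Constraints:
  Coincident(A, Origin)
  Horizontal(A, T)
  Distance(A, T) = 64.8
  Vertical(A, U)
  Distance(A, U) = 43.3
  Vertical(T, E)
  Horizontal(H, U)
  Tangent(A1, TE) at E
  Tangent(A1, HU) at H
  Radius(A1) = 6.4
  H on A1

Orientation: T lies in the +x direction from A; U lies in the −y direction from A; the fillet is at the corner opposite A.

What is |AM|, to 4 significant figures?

69.08

A is at the origin; A and T share the same y with |AT| = 64.8 and T on the +x side, so T = (64.80, 0.000). A and U share the same x with |AU| = 43.3 and U on the −y side, so U = (0.000, -43.30). The virtual corner opposite A is at (64.80, -43.30). Since A1 is tangent to TE there, ME ⟂ TE and A1 meets HU tangentially, so MH is at right angles to HU, with radius 6.4, so the center M sits 6.4 in from both sides at M = (58.40, -36.90). Then |AM| = |M − A| = 69.08.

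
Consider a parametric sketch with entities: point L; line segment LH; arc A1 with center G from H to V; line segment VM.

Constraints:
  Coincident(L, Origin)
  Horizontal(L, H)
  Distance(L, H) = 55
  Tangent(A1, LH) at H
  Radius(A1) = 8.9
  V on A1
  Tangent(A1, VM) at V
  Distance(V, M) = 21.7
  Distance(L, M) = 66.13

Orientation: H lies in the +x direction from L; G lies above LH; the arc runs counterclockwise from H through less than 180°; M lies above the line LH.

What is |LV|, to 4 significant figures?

64.57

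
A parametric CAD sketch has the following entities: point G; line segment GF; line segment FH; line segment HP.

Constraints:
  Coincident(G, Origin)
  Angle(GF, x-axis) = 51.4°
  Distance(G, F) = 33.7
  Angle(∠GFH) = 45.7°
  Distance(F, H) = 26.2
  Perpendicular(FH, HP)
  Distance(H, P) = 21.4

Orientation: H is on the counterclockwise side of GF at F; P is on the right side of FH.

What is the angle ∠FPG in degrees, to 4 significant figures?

47.41°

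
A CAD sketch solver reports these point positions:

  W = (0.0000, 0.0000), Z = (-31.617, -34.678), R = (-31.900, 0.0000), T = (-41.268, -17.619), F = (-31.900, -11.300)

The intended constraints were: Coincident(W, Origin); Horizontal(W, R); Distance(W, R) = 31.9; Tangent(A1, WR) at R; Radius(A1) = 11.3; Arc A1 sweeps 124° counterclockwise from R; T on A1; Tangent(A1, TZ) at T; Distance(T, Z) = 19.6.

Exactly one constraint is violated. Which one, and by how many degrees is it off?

Tangent(A1, TZ) at T — off by 4.50°.

W = (0.00, 0.00) ✓; W.y = 0.00, R.y = 0.00 ✓; |WR| = 31.90 ✓; ∠(FR, RW) = 90.00° ✓; |FR| = 11.30 ✓; bearing(F→T) − bearing(F→R) = 124.0° ✓; |FT| = 11.30 ✓; ∠(FT, TZ) = 94.50° ✗; |TZ| = 19.60 ✓.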